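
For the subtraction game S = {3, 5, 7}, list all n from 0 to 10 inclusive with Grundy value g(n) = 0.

0, 1, 2, 10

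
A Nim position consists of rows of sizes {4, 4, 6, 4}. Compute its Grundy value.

Nim-sum: 4 ^ 4 ^ 6 ^ 4 = 2.

2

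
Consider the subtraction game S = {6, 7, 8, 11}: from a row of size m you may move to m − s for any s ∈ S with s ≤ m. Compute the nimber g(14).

Compute g(0), g(1), … for moves {6, 7, 8, 11}:
k:     0  1  2  3  4  5  6  7  8  9 10 11 12 13 14
g(k):  0  0  0  0  0  0  1  1  1  1  1  1  2  2  2
So g(14) = 2.

2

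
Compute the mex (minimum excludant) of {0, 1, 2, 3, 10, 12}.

The values 0, 1, 2, 3 are all present; 4 is the first non-negative integer missing from the set.

4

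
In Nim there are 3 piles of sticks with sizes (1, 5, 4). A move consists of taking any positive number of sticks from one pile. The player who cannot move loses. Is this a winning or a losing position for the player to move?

Nim-sum: 1 ^ 5 ^ 4 = 0.
The nim-sum is 0, so this is a P-position: the player to move is in a losing position under optimal play.

Losing position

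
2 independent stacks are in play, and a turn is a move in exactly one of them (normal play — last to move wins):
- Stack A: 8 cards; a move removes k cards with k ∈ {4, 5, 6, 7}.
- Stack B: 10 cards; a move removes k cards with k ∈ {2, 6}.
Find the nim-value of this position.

3

For stack A, compute g(0), g(1), … with moves {4, 5, 6, 7}:
k:     0  1  2  3  4  5  6  7  8
g(k):  0  0  0  0  1  1  1  1  2
So g(8) = 2.
Grundy values for stack B (subtraction set {2, 6}):
k:     0  1  2  3  4  5  6  7  8  9 10
g(k):  0  0  1  1  0  0  1  1  0  0  1
So g(10) = 1.
By the Sprague-Grundy theorem, the Grundy value of a sum of independent games is the XOR of the component values.
Combined value = 2 ⊕ 1 = 3.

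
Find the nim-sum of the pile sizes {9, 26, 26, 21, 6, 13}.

23

Write each in binary and XOR column by column:
  01001  (9)
  11010  (26)
  11010  (26)
  10101  (21)
  00110  (6)
  01101  (13)
  -----
  10111  (23)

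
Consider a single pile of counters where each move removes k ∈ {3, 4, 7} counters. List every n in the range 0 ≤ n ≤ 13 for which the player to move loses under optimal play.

0, 1, 2, 10, 11, 12

Build the Grundy sequence with g(k) = mex{g(k−s) : s ∈ {3, 4, 7}, s ≤ k}:
k:     0  1  2  3  4  5  6  7  8  9 10 11 12 13
g(k):  0  0  0  1  1  1  2  2  2  3  0  0  0  1
The P-positions (g = 0) in 0..13 are 0, 1, 2, 10, 11, 12.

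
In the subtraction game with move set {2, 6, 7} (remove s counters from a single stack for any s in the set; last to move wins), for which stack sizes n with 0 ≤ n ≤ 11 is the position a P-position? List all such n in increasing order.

0, 1, 4, 5, 9

Build the Grundy sequence with g(k) = mex{g(k−s) : s ∈ {2, 6, 7}, s ≤ k}:
g(0) = mex{} = 0
g(1) = mex{} = 0
g(2) = mex{0} = 1
g(3) = mex{0} = 1
g(4) = mex{1} = 0
g(5) = mex{1} = 0
g(6) = mex{0} = 1
g(7) = mex{0} = 1
g(8) = mex{0,1} = 2
g(9) = mex{1} = 0
g(10) = mex{0,1,2} = 3
g(11) = mex{0} = 1
The P-positions (g = 0) in 0..11 are 0, 1, 4, 5, 9.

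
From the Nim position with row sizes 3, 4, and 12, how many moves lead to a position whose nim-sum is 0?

Nim-sum: 3 XOR 4 XOR 12 = 11.
The overall nim-sum is X = 11. A row of size p has a winning move iff p XOR X < p (reduce it to p XOR X).
  3: 3 XOR 11 = 8 ≥ 3 — no move.
  4: 4 XOR 11 = 15 ≥ 4 — no move.
  12: 12 XOR 11 = 7 < 12 — winning move (to 7).
That gives 1 winning move.

1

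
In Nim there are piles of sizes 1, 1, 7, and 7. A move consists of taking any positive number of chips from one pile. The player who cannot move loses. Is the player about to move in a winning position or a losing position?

Compute the nim-sum pairwise:
1 ^ 1 = 0
0 ^ 7 = 7
7 ^ 7 = 0
The nim-sum is 0, so this is a P-position: the player to move is in a losing position under optimal play.

Losing position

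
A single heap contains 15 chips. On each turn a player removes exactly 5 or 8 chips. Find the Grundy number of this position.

Build the Grundy sequence with g(k) = mex{g(k−s) : s ∈ {5, 8}, s ≤ k}:
k:     0  1  2  3  4  5  6  7  8  9 10 11 12 13 14 15
g(k):  0  0  0  0  0  1  1  1  1  1  2  2  2  0  0  0
So g(15) = 0.

0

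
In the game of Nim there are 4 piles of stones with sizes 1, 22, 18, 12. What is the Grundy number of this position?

9

In binary:
  00001  (1)
  10110  (22)
  10010  (18)
  01100  (12)
  -----
  01001  (9)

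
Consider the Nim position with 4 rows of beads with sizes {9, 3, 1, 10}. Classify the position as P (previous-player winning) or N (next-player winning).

Write each in binary and XOR column by column:
  1001  (9)
  0011  (3)
  0001  (1)
  1010  (10)
  ----
  0001  (1)
The nim-sum is 1 ≠ 0, so this is an N-position: the player to move can win.

N-position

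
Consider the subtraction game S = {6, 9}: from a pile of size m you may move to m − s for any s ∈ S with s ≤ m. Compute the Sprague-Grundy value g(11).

Build the Grundy sequence with g(k) = mex{g(k−s) : s ∈ {6, 9}, s ≤ k}:
g(0) = mex{} = 0
g(1) = mex{} = 0
g(2) = mex{} = 0
g(3) = mex{} = 0
g(4) = mex{} = 0
g(5) = mex{} = 0
g(6) = mex{0} = 1
g(7) = mex{0} = 1
g(8) = mex{0} = 1
g(9) = mex{0} = 1
g(10) = mex{0} = 1
g(11) = mex{0} = 1
So g(11) = 1.

1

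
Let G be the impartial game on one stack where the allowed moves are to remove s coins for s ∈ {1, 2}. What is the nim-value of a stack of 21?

Build the Grundy sequence with g(k) = mex{g(k−s) : s ∈ {1, 2}, s ≤ k}:
k:     0  1  2  3  4  5  6  7  8  9 10 11 12 13 14 15 16 17 18 19 20 21
g(k):  0  1  2  0  1  2  0  1  2  0  1  2  0  1  2  0  1  2  0  1  2  0
So g(21) = 0.

0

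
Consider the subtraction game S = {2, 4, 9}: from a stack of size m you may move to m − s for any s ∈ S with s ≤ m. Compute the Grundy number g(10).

2

Compute g(0), g(1), … for moves {2, 4, 9}:
g(0) = mex{} = 0
g(1) = mex{} = 0
g(2) = mex{0} = 1
g(3) = mex{0} = 1
g(4) = mex{0,1} = 2
g(5) = mex{0,1} = 2
g(6) = mex{1,2} = 0
g(7) = mex{1,2} = 0
g(8) = mex{0,2} = 1
g(9) = mex{0,2} = 1
g(10) = mex{0,1} = 2
So g(10) = 2.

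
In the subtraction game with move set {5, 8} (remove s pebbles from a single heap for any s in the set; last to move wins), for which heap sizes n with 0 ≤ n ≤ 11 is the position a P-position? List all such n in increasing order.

0, 1, 2, 3, 4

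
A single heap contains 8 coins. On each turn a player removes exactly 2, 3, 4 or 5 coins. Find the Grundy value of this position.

Grundy values for subtraction set {2, 3, 4, 5}:
k:     0  1  2  3  4  5  6  7  8
g(k):  0  0  1  1  2  2  3  0  0
So g(8) = 0.

0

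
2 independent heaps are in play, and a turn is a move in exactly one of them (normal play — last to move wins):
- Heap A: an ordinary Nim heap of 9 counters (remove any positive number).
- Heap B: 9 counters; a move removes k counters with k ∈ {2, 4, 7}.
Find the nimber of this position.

Heap A is a plain Nim heap of size 9, so its Grundy value is 9.
For heap B, compute g(0), g(1), … with moves {2, 4, 7}:
k:     0  1  2  3  4  5  6  7  8  9
g(k):  0  0  1  1  2  2  0  3  1  0
So g(9) = 0.
The value of a disjunctive sum is the nim-sum of the parts.
Combined value = 9 XOR 0 = 9.

9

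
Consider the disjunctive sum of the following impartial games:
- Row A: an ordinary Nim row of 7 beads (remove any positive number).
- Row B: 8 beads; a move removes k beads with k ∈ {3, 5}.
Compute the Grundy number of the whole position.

7

Row A is a plain Nim row of size 7, so its Grundy value is 7.
Build the Grundy sequence for row B with g(k) = mex{g(k−s) : s ∈ {3, 5}, s ≤ k}:
g(0) = mex{} = 0
g(1) = mex{} = 0
g(2) = mex{} = 0
g(3) = mex{0} = 1
g(4) = mex{0} = 1
g(5) = mex{0} = 1
g(6) = mex{0,1} = 2
g(7) = mex{0,1} = 2
g(8) = mex{1} = 0
So g(8) = 0.
By the Sprague-Grundy theorem, the Grundy value of a sum of independent games is the XOR of the component values.
Combined value = 7 ⊕ 0 = 7.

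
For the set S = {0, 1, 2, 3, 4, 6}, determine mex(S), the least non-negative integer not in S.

5

The values 0, 1, 2, 3, 4 are all present; 5 is the first non-negative integer missing from the set.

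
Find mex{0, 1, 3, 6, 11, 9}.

2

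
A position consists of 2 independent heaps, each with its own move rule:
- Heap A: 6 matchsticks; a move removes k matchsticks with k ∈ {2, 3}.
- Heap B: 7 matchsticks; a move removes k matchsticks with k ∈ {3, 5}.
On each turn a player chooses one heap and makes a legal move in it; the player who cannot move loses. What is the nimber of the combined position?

Build the Grundy sequence for heap A with g(k) = mex{g(k−s) : s ∈ {2, 3}, s ≤ k}:
k:     0  1  2  3  4  5  6
g(k):  0  0  1  1  2  0  0
So g(6) = 0.
Grundy values for heap B (subtraction set {3, 5}):
g(0) = mex{} = 0
g(1) = mex{} = 0
g(2) = mex{} = 0
g(3) = mex{0} = 1
g(4) = mex{0} = 1
g(5) = mex{0} = 1
g(6) = mex{0,1} = 2
g(7) = mex{0,1} = 2
So g(7) = 2.
By the Sprague-Grundy theorem, the Grundy value of a sum of independent games is the XOR of the component values.
Combined value = 0 XOR 2 = 2.

2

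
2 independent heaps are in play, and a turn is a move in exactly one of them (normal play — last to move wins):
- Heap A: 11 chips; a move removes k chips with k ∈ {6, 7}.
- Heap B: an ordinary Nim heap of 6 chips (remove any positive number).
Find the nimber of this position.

For heap A, compute g(0), g(1), … with moves {6, 7}:
k:     0  1  2  3  4  5  6  7  8  9 10 11
g(k):  0  0  0  0  0  0  1  1  1  1  1  1
So g(11) = 1.
Heap B is a plain Nim heap of size 6, so its Grundy value is 6.
The value of a disjunctive sum is the nim-sum of the parts.
Combined value = 1 ⊕ 6 = 7.

7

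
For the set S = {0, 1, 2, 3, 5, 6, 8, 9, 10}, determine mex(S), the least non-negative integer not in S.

4

The values 0, 1, 2, 3 are all present; 4 is the first non-negative integer missing from the set.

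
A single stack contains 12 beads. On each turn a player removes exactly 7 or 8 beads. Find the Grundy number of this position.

1

Build the Grundy sequence with g(k) = mex{g(k−s) : s ∈ {7, 8}, s ≤ k}:
g(0) = mex{} = 0
g(1) = mex{} = 0
g(2) = mex{} = 0
g(3) = mex{} = 0
g(4) = mex{} = 0
g(5) = mex{} = 0
g(6) = mex{} = 0
g(7) = mex{0} = 1
g(8) = mex{0} = 1
g(9) = mex{0} = 1
g(10) = mex{0} = 1
g(11) = mex{0} = 1
g(12) = mex{0} = 1
So g(12) = 1.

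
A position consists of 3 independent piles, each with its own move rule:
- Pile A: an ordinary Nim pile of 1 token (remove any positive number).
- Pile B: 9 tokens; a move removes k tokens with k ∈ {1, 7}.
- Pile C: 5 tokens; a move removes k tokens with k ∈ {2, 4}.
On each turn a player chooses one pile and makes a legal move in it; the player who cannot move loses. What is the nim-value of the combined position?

2

Pile A is a plain Nim pile of size 1, so its Grundy value is 1.
Build the Grundy sequence for pile B with g(k) = mex{g(k−s) : s ∈ {1, 7}, s ≤ k}:
g(0) = mex{} = 0
g(1) = mex{0} = 1
g(2) = mex{1} = 0
g(3) = mex{0} = 1
g(4) = mex{1} = 0
g(5) = mex{0} = 1
g(6) = mex{1} = 0
g(7) = mex{0} = 1
g(8) = mex{1} = 0
g(9) = mex{0} = 1
So g(9) = 1.
For pile C, compute g(0), g(1), … with moves {2, 4}:
g(0) = mex{} = 0
g(1) = mex{} = 0
g(2) = mex{0} = 1
g(3) = mex{0} = 1
g(4) = mex{0,1} = 2
g(5) = mex{0,1} = 2
So g(5) = 2.
By the Sprague-Grundy theorem, the Grundy value of a sum of independent games is the XOR of the component values.
Combined value = 1 XOR 1 XOR 2 = 2.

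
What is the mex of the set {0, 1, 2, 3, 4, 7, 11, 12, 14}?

5

The values 0, 1, 2, 3, 4 are all present; 5 is the first non-negative integer missing from the set.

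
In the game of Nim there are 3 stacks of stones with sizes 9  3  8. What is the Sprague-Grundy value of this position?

2

Compute the nim-sum pairwise:
9 ^ 3 = 10
10 ^ 8 = 2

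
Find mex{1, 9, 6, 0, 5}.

2

The values 0, 1 are all present; 2 is the first non-negative integer missing from the set.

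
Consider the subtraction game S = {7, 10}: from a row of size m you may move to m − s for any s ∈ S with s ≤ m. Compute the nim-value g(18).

Grundy values for subtraction set {7, 10}:
k:     0  1  2  3  4  5  6  7  8  9 10 11 12 13 14 15 16 17 18
g(k):  0  0  0  0  0  0  0  1  1  1  1  1  1  1  2  2  2  0  0
So g(18) = 0.

0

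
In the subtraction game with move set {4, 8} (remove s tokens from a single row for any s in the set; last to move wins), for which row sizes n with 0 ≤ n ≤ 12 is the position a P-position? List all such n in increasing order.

0, 1, 2, 3, 12

Build the Grundy sequence with g(k) = mex{g(k−s) : s ∈ {4, 8}, s ≤ k}:
k:     0  1  2  3  4  5  6  7  8  9 10 11 12
g(k):  0  0  0  0  1  1  1  1  2  2  2  2  0
The P-positions (g = 0) in 0..12 are 0, 1, 2, 3, 12.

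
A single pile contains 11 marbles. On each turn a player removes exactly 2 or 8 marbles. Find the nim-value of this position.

0

Grundy values for subtraction set {2, 8}:
g(0) = mex{} = 0
g(1) = mex{} = 0
g(2) = mex{0} = 1
g(3) = mex{0} = 1
g(4) = mex{1} = 0
g(5) = mex{1} = 0
g(6) = mex{0} = 1
g(7) = mex{0} = 1
g(8) = mex{0,1} = 2
g(9) = mex{0,1} = 2
g(10) = mex{1,2} = 0
g(11) = mex{1,2} = 0
So g(11) = 0.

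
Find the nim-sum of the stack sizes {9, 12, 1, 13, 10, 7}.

Compute the nim-sum pairwise:
9 XOR 12 = 5
5 XOR 1 = 4
4 XOR 13 = 9
9 XOR 10 = 3
3 XOR 7 = 4

4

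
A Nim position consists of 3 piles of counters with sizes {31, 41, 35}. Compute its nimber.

21

In binary:
  011111  (31)
  101001  (41)
  100011  (35)
  ------
  010101  (21)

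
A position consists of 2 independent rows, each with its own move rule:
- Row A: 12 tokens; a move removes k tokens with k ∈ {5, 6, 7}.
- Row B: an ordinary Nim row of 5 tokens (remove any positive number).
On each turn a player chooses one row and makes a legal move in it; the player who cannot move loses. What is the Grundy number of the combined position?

5

Build the Grundy sequence for row A with g(k) = mex{g(k−s) : s ∈ {5, 6, 7}, s ≤ k}:
g(0) = mex{} = 0
g(1) = mex{} = 0
g(2) = mex{} = 0
g(3) = mex{} = 0
g(4) = mex{} = 0
g(5) = mex{0} = 1
g(6) = mex{0} = 1
g(7) = mex{0} = 1
g(8) = mex{0} = 1
g(9) = mex{0} = 1
g(10) = mex{0,1} = 2
g(11) = mex{0,1} = 2
g(12) = mex{1} = 0
So g(12) = 0.
Row B is a plain Nim row of size 5, so its Grundy value is 5.
The value of a disjunctive sum is the nim-sum of the parts.
Combined value = 0 ⊕ 5 = 5.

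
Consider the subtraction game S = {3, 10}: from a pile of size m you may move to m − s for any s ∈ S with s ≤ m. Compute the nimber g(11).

1

Build the Grundy sequence with g(k) = mex{g(k−s) : s ∈ {3, 10}, s ≤ k}:
g(0) = mex{} = 0
g(1) = mex{} = 0
g(2) = mex{} = 0
g(3) = mex{0} = 1
g(4) = mex{0} = 1
g(5) = mex{0} = 1
g(6) = mex{1} = 0
g(7) = mex{1} = 0
g(8) = mex{1} = 0
g(9) = mex{0} = 1
g(10) = mex{0} = 1
g(11) = mex{0} = 1
So g(11) = 1.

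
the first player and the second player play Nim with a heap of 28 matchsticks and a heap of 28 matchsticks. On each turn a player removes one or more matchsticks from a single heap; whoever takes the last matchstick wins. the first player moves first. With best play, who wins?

Nim-sum: 28 ⊕ 28 = 0.
The nim-sum is 0, so this is a P-position: the player to move is in a losing position under optimal play; the first player is about to move from it and so loses — the second player wins.

the second player wins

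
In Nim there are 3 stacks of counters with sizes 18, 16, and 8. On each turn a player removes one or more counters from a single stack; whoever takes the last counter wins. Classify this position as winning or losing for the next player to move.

Winning position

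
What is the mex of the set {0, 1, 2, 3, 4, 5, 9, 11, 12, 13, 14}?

6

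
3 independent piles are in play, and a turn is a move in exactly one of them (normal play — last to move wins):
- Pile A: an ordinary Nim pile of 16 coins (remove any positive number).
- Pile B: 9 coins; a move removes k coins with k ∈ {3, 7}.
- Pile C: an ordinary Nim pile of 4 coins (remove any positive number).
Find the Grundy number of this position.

21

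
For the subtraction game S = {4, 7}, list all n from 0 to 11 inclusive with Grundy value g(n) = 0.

0, 1, 2, 3, 11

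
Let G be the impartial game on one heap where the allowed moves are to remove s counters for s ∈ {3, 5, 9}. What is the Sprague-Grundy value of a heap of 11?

1

Build the Grundy sequence with g(k) = mex{g(k−s) : s ∈ {3, 5, 9}, s ≤ k}:
k:     0  1  2  3  4  5  6  7  8  9 10 11
g(k):  0  0  0  1  1  1  2  2  0  3  3  1
So g(11) = 1.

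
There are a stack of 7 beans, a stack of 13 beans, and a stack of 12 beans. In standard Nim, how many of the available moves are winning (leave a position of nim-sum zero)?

3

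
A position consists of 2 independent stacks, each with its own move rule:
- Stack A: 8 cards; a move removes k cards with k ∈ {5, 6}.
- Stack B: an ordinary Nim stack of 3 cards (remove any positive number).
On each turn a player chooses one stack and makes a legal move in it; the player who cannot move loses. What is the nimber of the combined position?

2

For stack A, compute g(0), g(1), … with moves {5, 6}:
k:     0  1  2  3  4  5  6  7  8
g(k):  0  0  0  0  0  1  1  1  1
So g(8) = 1.
Stack B is a plain Nim stack of size 3, so its Grundy value is 3.
The value of a disjunctive sum is the nim-sum of the parts.
Combined value = 1 XOR 3 = 2.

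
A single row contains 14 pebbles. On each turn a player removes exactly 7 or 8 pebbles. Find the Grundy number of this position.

2

Grundy values for subtraction set {7, 8}:
g(0) = mex{} = 0
g(1) = mex{} = 0
g(2) = mex{} = 0
g(3) = mex{} = 0
g(4) = mex{} = 0
g(5) = mex{} = 0
g(6) = mex{} = 0
g(7) = mex{0} = 1
g(8) = mex{0} = 1
g(9) = mex{0} = 1
g(10) = mex{0} = 1
g(11) = mex{0} = 1
g(12) = mex{0} = 1
g(13) = mex{0} = 1
g(14) = mex{0,1} = 2
So g(14) = 2.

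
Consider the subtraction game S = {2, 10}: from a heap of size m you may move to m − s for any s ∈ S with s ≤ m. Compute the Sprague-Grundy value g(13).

0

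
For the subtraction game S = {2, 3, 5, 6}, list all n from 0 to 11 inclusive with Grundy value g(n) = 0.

0, 1, 8, 9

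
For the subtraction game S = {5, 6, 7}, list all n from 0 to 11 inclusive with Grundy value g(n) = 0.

Grundy values for subtraction set {5, 6, 7}:
k:     0  1  2  3  4  5  6  7  8  9 10 11
g(k):  0  0  0  0  0  1  1  1  1  1  2  2
The P-positions (g = 0) in 0..11 are 0, 1, 2, 3, 4.

0, 1, 2, 3, 4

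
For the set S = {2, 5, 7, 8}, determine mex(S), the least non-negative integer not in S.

0

0 is not in the set, so the mex is 0.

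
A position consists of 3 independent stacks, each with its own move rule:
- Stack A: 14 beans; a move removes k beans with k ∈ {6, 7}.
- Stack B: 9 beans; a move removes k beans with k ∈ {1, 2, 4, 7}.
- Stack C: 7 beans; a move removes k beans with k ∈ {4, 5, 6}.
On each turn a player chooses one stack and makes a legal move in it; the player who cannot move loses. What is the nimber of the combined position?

1

Grundy values for stack A (subtraction set {6, 7}):
g(0) = mex{} = 0
g(1) = mex{} = 0
g(2) = mex{} = 0
g(3) = mex{} = 0
g(4) = mex{} = 0
g(5) = mex{} = 0
g(6) = mex{0} = 1
g(7) = mex{0} = 1
g(8) = mex{0} = 1
g(9) = mex{0} = 1
g(10) = mex{0} = 1
g(11) = mex{0} = 1
g(12) = mex{0,1} = 2
g(13) = mex{1} = 0
g(14) = mex{1} = 0
So g(14) = 0.
Build the Grundy sequence for stack B with g(k) = mex{g(k−s) : s ∈ {1, 2, 4, 7}, s ≤ k}:
g(0) = mex{} = 0
g(1) = mex{0} = 1
g(2) = mex{0,1} = 2
g(3) = mex{1,2} = 0
g(4) = mex{0,2} = 1
g(5) = mex{0,1} = 2
g(6) = mex{1,2} = 0
g(7) = mex{0,2} = 1
g(8) = mex{0,1} = 2
g(9) = mex{1,2} = 0
So g(9) = 0.
For stack C, compute g(0), g(1), … with moves {4, 5, 6}:
g(0) = mex{} = 0
g(1) = mex{} = 0
g(2) = mex{} = 0
g(3) = mex{} = 0
g(4) = mex{0} = 1
g(5) = mex{0} = 1
g(6) = mex{0} = 1
g(7) = mex{0} = 1
So g(7) = 1.
The value of a disjunctive sum is the nim-sum of the parts.
Combined value = 0 ⊕ 0 ⊕ 1 = 1.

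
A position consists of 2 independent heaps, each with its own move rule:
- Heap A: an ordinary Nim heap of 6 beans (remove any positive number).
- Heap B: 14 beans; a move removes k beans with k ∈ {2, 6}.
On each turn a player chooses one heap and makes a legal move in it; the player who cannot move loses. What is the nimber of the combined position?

Heap A is a plain Nim heap of size 6, so its Grundy value is 6.
For heap B, compute g(0), g(1), … with moves {2, 6}:
k:     0  1  2  3  4  5  6  7  8  9 10 11 12 13 14
g(k):  0  0  1  1  0  0  1  1  0  0  1  1  0  0  1
So g(14) = 1.
By the Sprague-Grundy theorem, the Grundy value of a sum of independent games is the XOR of the component values.
Combined value = 6 XOR 1 = 7.

7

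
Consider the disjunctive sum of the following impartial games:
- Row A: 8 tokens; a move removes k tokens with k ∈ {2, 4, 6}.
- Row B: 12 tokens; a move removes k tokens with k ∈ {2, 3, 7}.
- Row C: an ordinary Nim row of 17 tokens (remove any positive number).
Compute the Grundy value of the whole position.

16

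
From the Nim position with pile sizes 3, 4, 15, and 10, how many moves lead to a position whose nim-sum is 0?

Nim-sum: 3 ⊕ 4 ⊕ 15 ⊕ 10 = 2.
The overall nim-sum is X = 2. A pile of size p has a winning move iff p XOR X < p (reduce it to p XOR X).
  3: 3 XOR 2 = 1 < 3 — winning move (to 1).
  4: 4 XOR 2 = 6 ≥ 4 — no move.
  15: 15 XOR 2 = 13 < 15 — winning move (to 13).
  10: 10 XOR 2 = 8 < 10 — winning move (to 8).
That gives 3 winning moves.

3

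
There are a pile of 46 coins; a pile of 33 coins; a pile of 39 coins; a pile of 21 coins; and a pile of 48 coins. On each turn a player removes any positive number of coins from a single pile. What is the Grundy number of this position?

13

Bitwise XOR of the heap sizes:
  101110  (46)
  100001  (33)
  100111  (39)
  010101  (21)
  110000  (48)
  ------
  001101  (13)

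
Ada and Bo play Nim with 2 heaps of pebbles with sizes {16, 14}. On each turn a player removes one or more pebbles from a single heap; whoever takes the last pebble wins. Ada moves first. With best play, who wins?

Ada wins

Compute the nim-sum pairwise:
16 ^ 14 = 30
The nim-sum is 30 ≠ 0, so this is an N-position: the player to move can win; Ada has a winning move.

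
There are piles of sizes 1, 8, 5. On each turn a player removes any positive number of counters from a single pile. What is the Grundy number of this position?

12

Compute the nim-sum pairwise:
1 ⊕ 8 = 9
9 ⊕ 5 = 12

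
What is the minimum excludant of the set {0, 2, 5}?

0 is in the set but 1 is not, so the mex is 1.

1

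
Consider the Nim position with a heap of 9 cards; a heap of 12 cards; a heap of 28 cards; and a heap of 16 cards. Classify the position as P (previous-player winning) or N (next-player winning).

N-position

Write each in binary and XOR column by column:
  01001  (9)
  01100  (12)
  11100  (28)
  10000  (16)
  -----
  01001  (9)
The nim-sum is 9 ≠ 0, so this is an N-position: the player to move can win.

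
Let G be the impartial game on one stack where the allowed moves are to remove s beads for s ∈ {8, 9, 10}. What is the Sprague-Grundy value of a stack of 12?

1

Build the Grundy sequence with g(k) = mex{g(k−s) : s ∈ {8, 9, 10}, s ≤ k}:
g(0) = mex{} = 0
g(1) = mex{} = 0
g(2) = mex{} = 0
g(3) = mex{} = 0
g(4) = mex{} = 0
g(5) = mex{} = 0
g(6) = mex{} = 0
g(7) = mex{} = 0
g(8) = mex{0} = 1
g(9) = mex{0} = 1
g(10) = mex{0} = 1
g(11) = mex{0} = 1
g(12) = mex{0} = 1
So g(12) = 1.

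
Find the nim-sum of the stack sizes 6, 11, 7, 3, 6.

15

Nim-sum: 6 XOR 11 XOR 7 XOR 3 XOR 6 = 15.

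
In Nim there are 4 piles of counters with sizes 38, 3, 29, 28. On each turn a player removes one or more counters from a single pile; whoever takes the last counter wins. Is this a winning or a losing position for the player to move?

Winning position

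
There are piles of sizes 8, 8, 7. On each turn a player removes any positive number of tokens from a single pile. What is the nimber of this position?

Compute the nim-sum pairwise:
8 ^ 8 = 0
0 ^ 7 = 7

7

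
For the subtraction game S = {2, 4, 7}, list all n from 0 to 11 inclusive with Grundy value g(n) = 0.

Compute g(0), g(1), … for moves {2, 4, 7}:
k:     0  1  2  3  4  5  6  7  8  9 10 11
g(k):  0  0  1  1  2  2  0  3  1  0  2  1
The P-positions (g = 0) in 0..11 are 0, 1, 6, 9.

0, 1, 6, 9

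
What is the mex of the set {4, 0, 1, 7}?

The values 0, 1 are all present; 2 is the first non-negative integer missing from the set.

2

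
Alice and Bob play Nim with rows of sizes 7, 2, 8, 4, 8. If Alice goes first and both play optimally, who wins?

Nim-sum: 7 ^ 2 ^ 8 ^ 4 ^ 8 = 1.
The nim-sum is 1 ≠ 0, so this is an N-position: the player to move can win; Alice has a winning move.

Alice wins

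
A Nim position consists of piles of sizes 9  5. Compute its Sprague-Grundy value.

Compute the nim-sum pairwise:
9 ⊕ 5 = 12

12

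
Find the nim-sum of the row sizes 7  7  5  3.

6

Compute the nim-sum pairwise:
7 XOR 7 = 0
0 XOR 5 = 5
5 XOR 3 = 6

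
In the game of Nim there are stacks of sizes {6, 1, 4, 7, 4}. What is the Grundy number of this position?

Nim-sum: 6 ^ 1 ^ 4 ^ 7 ^ 4 = 0.

0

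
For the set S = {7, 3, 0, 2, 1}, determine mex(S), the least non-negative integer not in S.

4

The values 0, 1, 2, 3 are all present; 4 is the first non-negative integer missing from the set.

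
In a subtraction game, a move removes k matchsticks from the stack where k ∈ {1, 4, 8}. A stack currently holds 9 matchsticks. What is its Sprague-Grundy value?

2

Build the Grundy sequence with g(k) = mex{g(k−s) : s ∈ {1, 4, 8}, s ≤ k}:
g(0) = mex{} = 0
g(1) = mex{0} = 1
g(2) = mex{1} = 0
g(3) = mex{0} = 1
g(4) = mex{0,1} = 2
g(5) = mex{1,2} = 0
g(6) = mex{0} = 1
g(7) = mex{1} = 0
g(8) = mex{0,2} = 1
g(9) = mex{0,1} = 2
So g(9) = 2.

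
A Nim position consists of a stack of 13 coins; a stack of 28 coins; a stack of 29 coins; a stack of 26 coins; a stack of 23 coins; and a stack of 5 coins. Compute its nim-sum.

4

Nim-sum: 13 ⊕ 28 ⊕ 29 ⊕ 26 ⊕ 23 ⊕ 5 = 4.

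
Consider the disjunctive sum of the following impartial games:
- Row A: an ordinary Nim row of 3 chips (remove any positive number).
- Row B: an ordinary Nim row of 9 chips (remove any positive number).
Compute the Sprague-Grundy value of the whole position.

10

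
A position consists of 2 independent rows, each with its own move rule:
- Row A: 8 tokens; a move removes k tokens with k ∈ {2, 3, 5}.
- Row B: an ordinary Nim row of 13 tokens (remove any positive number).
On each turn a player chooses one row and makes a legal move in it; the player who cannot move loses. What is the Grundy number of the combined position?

For row A, compute g(0), g(1), … with moves {2, 3, 5}:
k:     0  1  2  3  4  5  6  7  8
g(k):  0  0  1  1  2  2  3  0  0
So g(8) = 0.
Row B is a plain Nim row of size 13, so its Grundy value is 13.
By the Sprague-Grundy theorem, the Grundy value of a sum of independent games is the XOR of the component values.
Combined value = 0 XOR 13 = 13.

13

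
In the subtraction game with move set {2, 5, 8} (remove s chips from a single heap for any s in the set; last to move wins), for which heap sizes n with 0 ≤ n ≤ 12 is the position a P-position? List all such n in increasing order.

0, 1, 4, 7, 10, 11

Grundy values for subtraction set {2, 5, 8}:
k:     0  1  2  3  4  5  6  7  8  9 10 11 12
g(k):  0  0  1  1  0  2  1  0  2  1  0  0  1
The P-positions (g = 0) in 0..12 are 0, 1, 4, 7, 10, 11.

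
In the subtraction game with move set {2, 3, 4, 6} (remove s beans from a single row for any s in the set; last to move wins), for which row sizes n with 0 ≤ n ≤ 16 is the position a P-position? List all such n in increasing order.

0, 1, 8, 9, 16

Compute g(0), g(1), … for moves {2, 3, 4, 6}:
k:     0  1  2  3  4  5  6  7  8  9 10 11 12 13 14 15 16
g(k):  0  0  1  1  2  2  3  3  0  0  1  1  2  2  3  3  0
The P-positions (g = 0) in 0..16 are 0, 1, 8, 9, 16.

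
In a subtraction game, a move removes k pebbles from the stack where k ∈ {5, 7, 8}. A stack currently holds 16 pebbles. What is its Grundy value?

Build the Grundy sequence with g(k) = mex{g(k−s) : s ∈ {5, 7, 8}, s ≤ k}:
k:     0  1  2  3  4  5  6  7  8  9 10 11 12 13 14 15 16
g(k):  0  0  0  0  0  1  1  1  1  1  2  2  2  0  0  0  0
So g(16) = 0.

0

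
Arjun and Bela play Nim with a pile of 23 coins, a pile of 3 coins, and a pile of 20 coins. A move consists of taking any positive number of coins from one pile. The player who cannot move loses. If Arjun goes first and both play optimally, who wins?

Write each in binary and XOR column by column:
  10111  (23)
  00011  (3)
  10100  (20)
  -----
  00000  (0)
The nim-sum is 0, so this is a P-position: the player to move is in a losing position under optimal play; Arjun is about to move from it and so loses — Bela wins.

Bela wins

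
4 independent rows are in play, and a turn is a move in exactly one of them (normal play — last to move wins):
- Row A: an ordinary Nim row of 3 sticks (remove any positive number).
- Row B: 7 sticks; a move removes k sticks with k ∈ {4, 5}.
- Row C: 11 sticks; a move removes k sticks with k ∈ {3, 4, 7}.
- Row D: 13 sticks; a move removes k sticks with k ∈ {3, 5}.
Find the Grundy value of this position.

Row A is a plain Nim row of size 3, so its Grundy value is 3.
For row B, compute g(0), g(1), … with moves {4, 5}:
g(0) = mex{} = 0
g(1) = mex{} = 0
g(2) = mex{} = 0
g(3) = mex{} = 0
g(4) = mex{0} = 1
g(5) = mex{0} = 1
g(6) = mex{0} = 1
g(7) = mex{0} = 1
So g(7) = 1.
For row C, compute g(0), g(1), … with moves {3, 4, 7}:
k:     0  1  2  3  4  5  6  7  8  9 10 11
g(k):  0  0  0  1  1  1  2  2  2  3  0  0
So g(11) = 0.
Grundy values for row D (subtraction set {3, 5}):
k:     0  1  2  3  4  5  6  7  8  9 10 11 12 13
g(k):  0  0  0  1  1  1  2  2  0  0  0  1  1  1
So g(13) = 1.
By the Sprague-Grundy theorem, the Grundy value of a sum of independent games is the XOR of the component values.
Combined value = 3 ⊕ 1 ⊕ 0 ⊕ 1 = 3.

3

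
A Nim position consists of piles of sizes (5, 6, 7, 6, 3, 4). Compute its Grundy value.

Bitwise XOR of the heap sizes:
  101  (5)
  110  (6)
  111  (7)
  110  (6)
  011  (3)
  100  (4)
  ---
  101  (5)

5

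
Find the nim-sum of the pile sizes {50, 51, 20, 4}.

17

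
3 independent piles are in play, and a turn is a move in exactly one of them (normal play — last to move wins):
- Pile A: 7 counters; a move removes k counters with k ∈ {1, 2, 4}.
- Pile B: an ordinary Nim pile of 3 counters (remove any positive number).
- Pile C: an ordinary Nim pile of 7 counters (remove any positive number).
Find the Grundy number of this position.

5

Build the Grundy sequence for pile A with g(k) = mex{g(k−s) : s ∈ {1, 2, 4}, s ≤ k}:
g(0) = mex{} = 0
g(1) = mex{0} = 1
g(2) = mex{0,1} = 2
g(3) = mex{1,2} = 0
g(4) = mex{0,2} = 1
g(5) = mex{0,1} = 2
g(6) = mex{1,2} = 0
g(7) = mex{0,2} = 1
So g(7) = 1.
Pile B is a plain Nim pile of size 3, so its Grundy value is 3.
Pile C is a plain Nim pile of size 7, so its Grundy value is 7.
The value of a disjunctive sum is the nim-sum of the parts.
Combined value = 1 ⊕ 3 ⊕ 7 = 5.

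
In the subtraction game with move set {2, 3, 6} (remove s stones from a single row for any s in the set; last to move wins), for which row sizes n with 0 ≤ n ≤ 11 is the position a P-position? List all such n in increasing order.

0, 1, 5, 9, 10

Compute g(0), g(1), … for moves {2, 3, 6}:
g(0) = mex{} = 0
g(1) = mex{} = 0
g(2) = mex{0} = 1
g(3) = mex{0} = 1
g(4) = mex{0,1} = 2
g(5) = mex{1} = 0
g(6) = mex{0,1,2} = 3
g(7) = mex{0,2} = 1
g(8) = mex{0,1,3} = 2
g(9) = mex{1,3} = 0
g(10) = mex{1,2} = 0
g(11) = mex{0,2} = 1
The P-positions (g = 0) in 0..11 are 0, 1, 5, 9, 10.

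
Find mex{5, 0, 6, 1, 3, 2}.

The values 0, 1, 2, 3 are all present; 4 is the first non-negative integer missing from the set.

4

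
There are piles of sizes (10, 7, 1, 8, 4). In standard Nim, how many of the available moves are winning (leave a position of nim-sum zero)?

0

Nim-sum: 10 XOR 7 XOR 1 XOR 8 XOR 4 = 0.
The nim-sum is already 0, so every move leaves a nonzero nim-sum — there are no winning moves.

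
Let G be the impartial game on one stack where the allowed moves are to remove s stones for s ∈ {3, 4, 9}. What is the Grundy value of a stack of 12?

2

Compute g(0), g(1), … for moves {3, 4, 9}:
g(0) = mex{} = 0
g(1) = mex{} = 0
g(2) = mex{} = 0
g(3) = mex{0} = 1
g(4) = mex{0} = 1
g(5) = mex{0} = 1
g(6) = mex{0,1} = 2
g(7) = mex{1} = 0
g(8) = mex{1} = 0
g(9) = mex{0,1,2} = 3
g(10) = mex{0,2} = 1
g(11) = mex{0} = 1
g(12) = mex{0,1,3} = 2
So g(12) = 2.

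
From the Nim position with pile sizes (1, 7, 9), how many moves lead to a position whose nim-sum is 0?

1

Compute the nim-sum pairwise:
1 ⊕ 7 = 6
6 ⊕ 9 = 15
The overall nim-sum is X = 15. A pile of size p has a winning move iff p XOR X < p (reduce it to p XOR X).
  1: 1 XOR 15 = 14 ≥ 1 — no move.
  7: 7 XOR 15 = 8 ≥ 7 — no move.
  9: 9 XOR 15 = 6 < 9 — winning move (to 6).
That gives 1 winning move.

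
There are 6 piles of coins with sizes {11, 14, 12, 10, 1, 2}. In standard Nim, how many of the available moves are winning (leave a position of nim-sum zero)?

Compute the nim-sum pairwise:
11 ^ 14 = 5
5 ^ 12 = 9
9 ^ 10 = 3
3 ^ 1 = 2
2 ^ 2 = 0
The nim-sum is already 0, so every move leaves a nonzero nim-sum — there are no winning moves.

0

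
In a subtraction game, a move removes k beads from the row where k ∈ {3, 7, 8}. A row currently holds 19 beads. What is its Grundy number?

Build the Grundy sequence with g(k) = mex{g(k−s) : s ∈ {3, 7, 8}, s ≤ k}:
k:     0  1  2  3  4  5  6  7  8  9 10 11 12 13 14 15 16 17 18 19
g(k):  0  0  0  1  1  1  0  2  2  1  3  0  0  2  1  1  0  0  2  1
So g(19) = 1.

1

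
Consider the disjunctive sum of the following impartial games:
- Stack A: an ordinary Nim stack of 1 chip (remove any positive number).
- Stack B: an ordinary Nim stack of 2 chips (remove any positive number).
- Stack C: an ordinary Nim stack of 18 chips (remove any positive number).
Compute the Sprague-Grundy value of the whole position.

Stack A is a plain Nim stack of size 1, so its Grundy value is 1.
Stack B is a plain Nim stack of size 2, so its Grundy value is 2.
Stack C is a plain Nim stack of size 18, so its Grundy value is 18.
By the Sprague-Grundy theorem, the Grundy value of a sum of independent games is the XOR of the component values.
Combined value = 1 XOR 2 XOR 18 = 17.

17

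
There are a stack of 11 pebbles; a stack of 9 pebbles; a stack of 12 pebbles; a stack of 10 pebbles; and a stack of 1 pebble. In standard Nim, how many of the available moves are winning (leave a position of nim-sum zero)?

Compute the nim-sum pairwise:
11 ⊕ 9 = 2
2 ⊕ 12 = 14
14 ⊕ 10 = 4
4 ⊕ 1 = 5
The overall nim-sum is X = 5. A stack of size p has a winning move iff p XOR X < p (reduce it to p XOR X).
  11: 11 XOR 5 = 14 ≥ 11 — no move.
  9: 9 XOR 5 = 12 ≥ 9 — no move.
  12: 12 XOR 5 = 9 < 12 — winning move (to 9).
  10: 10 XOR 5 = 15 ≥ 10 — no move.
  1: 1 XOR 5 = 4 ≥ 1 — no move.
That gives 1 winning move.

1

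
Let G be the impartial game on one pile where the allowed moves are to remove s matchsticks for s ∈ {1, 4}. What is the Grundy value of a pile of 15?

0

Build the Grundy sequence with g(k) = mex{g(k−s) : s ∈ {1, 4}, s ≤ k}:
k:     0  1  2  3  4  5  6  7  8  9 10 11 12 13 14 15
g(k):  0  1  0  1  2  0  1  0  1  2  0  1  0  1  2  0
So g(15) = 0.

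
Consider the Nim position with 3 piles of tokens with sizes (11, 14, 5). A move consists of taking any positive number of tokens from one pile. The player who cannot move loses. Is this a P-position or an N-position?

P-position

Nim-sum: 11 XOR 14 XOR 5 = 0.
The nim-sum is 0, so this is a P-position: the player to move is in a losing position under optimal play.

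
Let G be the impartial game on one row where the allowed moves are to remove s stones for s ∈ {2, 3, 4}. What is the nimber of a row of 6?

0

Grundy values for subtraction set {2, 3, 4}:
k:     0  1  2  3  4  5  6
g(k):  0  0  1  1  2  2  0
So g(6) = 0.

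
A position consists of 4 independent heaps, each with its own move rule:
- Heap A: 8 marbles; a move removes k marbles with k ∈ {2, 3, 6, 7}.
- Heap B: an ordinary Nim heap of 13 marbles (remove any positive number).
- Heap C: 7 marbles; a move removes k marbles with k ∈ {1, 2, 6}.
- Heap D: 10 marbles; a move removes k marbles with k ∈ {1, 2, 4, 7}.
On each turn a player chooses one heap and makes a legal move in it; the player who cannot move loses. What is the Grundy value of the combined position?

14

Grundy values for heap A (subtraction set {2, 3, 6, 7}):
k:     0  1  2  3  4  5  6  7  8
g(k):  0  0  1  1  2  0  3  1  2
So g(8) = 2.
Heap B is a plain Nim heap of size 13, so its Grundy value is 13.
Build the Grundy sequence for heap C with g(k) = mex{g(k−s) : s ∈ {1, 2, 6}, s ≤ k}:
k:     0  1  2  3  4  5  6  7
g(k):  0  1  2  0  1  2  3  0
So g(7) = 0.
For heap D, compute g(0), g(1), … with moves {1, 2, 4, 7}:
k:     0  1  2  3  4  5  6  7  8  9 10
g(k):  0  1  2  0  1  2  0  1  2  0  1
So g(10) = 1.
By the Sprague-Grundy theorem, the Grundy value of a sum of independent games is the XOR of the component values.
Combined value = 2 XOR 13 XOR 0 XOR 1 = 14.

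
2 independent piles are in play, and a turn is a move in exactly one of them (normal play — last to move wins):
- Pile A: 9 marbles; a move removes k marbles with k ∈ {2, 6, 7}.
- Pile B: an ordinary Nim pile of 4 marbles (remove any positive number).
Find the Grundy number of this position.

4

For pile A, compute g(0), g(1), … with moves {2, 6, 7}:
k:     0  1  2  3  4  5  6  7  8  9
g(k):  0  0  1  1  0  0  1  1  2  0
So g(9) = 0.
Pile B is a plain Nim pile of size 4, so its Grundy value is 4.
The value of a disjunctive sum is the nim-sum of the parts.
Combined value = 0 ⊕ 4 = 4.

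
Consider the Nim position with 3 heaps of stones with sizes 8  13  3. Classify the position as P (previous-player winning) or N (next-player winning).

N-position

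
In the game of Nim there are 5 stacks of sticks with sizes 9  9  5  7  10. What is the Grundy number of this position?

8

Bitwise XOR of the heap sizes:
  1001  (9)
  1001  (9)
  0101  (5)
  0111  (7)
  1010  (10)
  ----
  1000  (8)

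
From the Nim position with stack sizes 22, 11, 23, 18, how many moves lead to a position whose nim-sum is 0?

3

Nim-sum: 22 ⊕ 11 ⊕ 23 ⊕ 18 = 24.
The overall nim-sum is X = 24. A stack of size p has a winning move iff p XOR X < p (reduce it to p XOR X).
  22: 22 XOR 24 = 14 < 22 — winning move (to 14).
  11: 11 XOR 24 = 19 ≥ 11 — no move.
  23: 23 XOR 24 = 15 < 23 — winning move (to 15).
  18: 18 XOR 24 = 10 < 18 — winning move (to 10).
That gives 3 winning moves.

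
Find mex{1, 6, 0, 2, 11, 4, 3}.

5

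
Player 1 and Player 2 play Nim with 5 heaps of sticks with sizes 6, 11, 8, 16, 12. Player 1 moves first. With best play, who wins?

Player 1 wins

Nim-sum: 6 ^ 11 ^ 8 ^ 16 ^ 12 = 25.
The nim-sum is 25 ≠ 0, so this is an N-position: the player to move can win; Player 1 has a winning move.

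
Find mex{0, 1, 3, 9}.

2

The values 0, 1 are all present; 2 is the first non-negative integer missing from the set.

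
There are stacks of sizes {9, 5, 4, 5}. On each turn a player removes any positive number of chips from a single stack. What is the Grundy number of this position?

13

Nim-sum: 9 XOR 5 XOR 4 XOR 5 = 13.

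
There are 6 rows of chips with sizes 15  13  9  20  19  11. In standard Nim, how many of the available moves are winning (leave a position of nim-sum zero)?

3

Compute the nim-sum pairwise:
15 ⊕ 13 = 2
2 ⊕ 9 = 11
11 ⊕ 20 = 31
31 ⊕ 19 = 12
12 ⊕ 11 = 7
The overall nim-sum is X = 7. A row of size p has a winning move iff p XOR X < p (reduce it to p XOR X).
  15: 15 XOR 7 = 8 < 15 — winning move (to 8).
  13: 13 XOR 7 = 10 < 13 — winning move (to 10).
  9: 9 XOR 7 = 14 ≥ 9 — no move.
  20: 20 XOR 7 = 19 < 20 — winning move (to 19).
  19: 19 XOR 7 = 20 ≥ 19 — no move.
  11: 11 XOR 7 = 12 ≥ 11 — no move.
That gives 3 winning moves.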